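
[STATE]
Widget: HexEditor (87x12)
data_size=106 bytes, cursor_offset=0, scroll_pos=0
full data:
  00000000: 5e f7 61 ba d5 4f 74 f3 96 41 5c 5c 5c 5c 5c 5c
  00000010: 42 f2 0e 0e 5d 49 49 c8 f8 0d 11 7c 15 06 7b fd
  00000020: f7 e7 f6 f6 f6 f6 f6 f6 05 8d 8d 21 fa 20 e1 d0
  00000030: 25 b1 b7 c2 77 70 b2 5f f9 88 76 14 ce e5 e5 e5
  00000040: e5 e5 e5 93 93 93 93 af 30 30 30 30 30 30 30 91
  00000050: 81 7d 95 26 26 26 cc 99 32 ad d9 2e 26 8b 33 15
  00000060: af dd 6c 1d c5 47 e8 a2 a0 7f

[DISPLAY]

00000000  5E f7 61 ba d5 4f 74 f3  96 41 5c 5c 5c 5c 5c 5c  |^.a..Ot..A\\\\\\|         
00000010  42 f2 0e 0e 5d 49 49 c8  f8 0d 11 7c 15 06 7b fd  |B...]II....|..{.|         
00000020  f7 e7 f6 f6 f6 f6 f6 f6  05 8d 8d 21 fa 20 e1 d0  |...........!. ..|         
00000030  25 b1 b7 c2 77 70 b2 5f  f9 88 76 14 ce e5 e5 e5  |%...wp._..v.....|         
00000040  e5 e5 e5 93 93 93 93 af  30 30 30 30 30 30 30 91  |........0000000.|         
00000050  81 7d 95 26 26 26 cc 99  32 ad d9 2e 26 8b 33 15  |.}.&&&..2...&.3.|         
00000060  af dd 6c 1d c5 47 e8 a2  a0 7f                    |..l..G....      |         
                                                                                       
                                                                                       
                                                                                       
                                                                                       
                                                                                       


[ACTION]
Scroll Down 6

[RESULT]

00000060  af dd 6c 1d c5 47 e8 a2  a0 7f                    |..l..G....      |         
                                                                                       
                                                                                       
                                                                                       
                                                                                       
                                                                                       
                                                                                       
                                                                                       
                                                                                       
                                                                                       
                                                                                       
                                                                                       


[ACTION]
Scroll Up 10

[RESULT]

00000000  5E f7 61 ba d5 4f 74 f3  96 41 5c 5c 5c 5c 5c 5c  |^.a..Ot..A\\\\\\|         
00000010  42 f2 0e 0e 5d 49 49 c8  f8 0d 11 7c 15 06 7b fd  |B...]II....|..{.|         
00000020  f7 e7 f6 f6 f6 f6 f6 f6  05 8d 8d 21 fa 20 e1 d0  |...........!. ..|         
00000030  25 b1 b7 c2 77 70 b2 5f  f9 88 76 14 ce e5 e5 e5  |%...wp._..v.....|         
00000040  e5 e5 e5 93 93 93 93 af  30 30 30 30 30 30 30 91  |........0000000.|         
00000050  81 7d 95 26 26 26 cc 99  32 ad d9 2e 26 8b 33 15  |.}.&&&..2...&.3.|         
00000060  af dd 6c 1d c5 47 e8 a2  a0 7f                    |..l..G....      |         
                                                                                       
                                                                                       
                                                                                       
                                                                                       
                                                                                       


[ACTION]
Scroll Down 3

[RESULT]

00000030  25 b1 b7 c2 77 70 b2 5f  f9 88 76 14 ce e5 e5 e5  |%...wp._..v.....|         
00000040  e5 e5 e5 93 93 93 93 af  30 30 30 30 30 30 30 91  |........0000000.|         
00000050  81 7d 95 26 26 26 cc 99  32 ad d9 2e 26 8b 33 15  |.}.&&&..2...&.3.|         
00000060  af dd 6c 1d c5 47 e8 a2  a0 7f                    |..l..G....      |         
                                                                                       
                                                                                       
                                                                                       
                                                                                       
                                                                                       
                                                                                       
                                                                                       
                                                                                       


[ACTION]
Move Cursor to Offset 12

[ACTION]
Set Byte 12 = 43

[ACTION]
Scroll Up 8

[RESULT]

00000000  5e f7 61 ba d5 4f 74 f3  96 41 5c 5c 43 5c 5c 5c  |^.a..Ot..A\\C\\\|         
00000010  42 f2 0e 0e 5d 49 49 c8  f8 0d 11 7c 15 06 7b fd  |B...]II....|..{.|         
00000020  f7 e7 f6 f6 f6 f6 f6 f6  05 8d 8d 21 fa 20 e1 d0  |...........!. ..|         
00000030  25 b1 b7 c2 77 70 b2 5f  f9 88 76 14 ce e5 e5 e5  |%...wp._..v.....|         
00000040  e5 e5 e5 93 93 93 93 af  30 30 30 30 30 30 30 91  |........0000000.|         
00000050  81 7d 95 26 26 26 cc 99  32 ad d9 2e 26 8b 33 15  |.}.&&&..2...&.3.|         
00000060  af dd 6c 1d c5 47 e8 a2  a0 7f                    |..l..G....      |         
                                                                                       
                                                                                       
                                                                                       
                                                                                       
                                                                                       


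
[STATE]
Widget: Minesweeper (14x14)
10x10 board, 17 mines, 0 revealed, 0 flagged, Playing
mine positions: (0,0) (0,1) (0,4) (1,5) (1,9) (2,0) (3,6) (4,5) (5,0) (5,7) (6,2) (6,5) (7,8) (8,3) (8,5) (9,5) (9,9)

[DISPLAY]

■■■■■■■■■■    
■■■■■■■■■■    
■■■■■■■■■■    
■■■■■■■■■■    
■■■■■■■■■■    
■■■■■■■■■■    
■■■■■■■■■■    
■■■■■■■■■■    
■■■■■■■■■■    
■■■■■■■■■■    
              
              
              
              


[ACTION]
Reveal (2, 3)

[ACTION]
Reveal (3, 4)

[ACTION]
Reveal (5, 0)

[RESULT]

✹✹■■✹■■■■■    
■3112✹■■■✹    
✹1  1■■■■■    
■1  1■✹■■■    
■1  1✹■■■■    
✹2112■■✹■■    
■■✹■■✹■■■■    
■■■■■■■■✹■    
■■■✹■✹■■■■    
■■■■■✹■■■✹    
              
              
              
              


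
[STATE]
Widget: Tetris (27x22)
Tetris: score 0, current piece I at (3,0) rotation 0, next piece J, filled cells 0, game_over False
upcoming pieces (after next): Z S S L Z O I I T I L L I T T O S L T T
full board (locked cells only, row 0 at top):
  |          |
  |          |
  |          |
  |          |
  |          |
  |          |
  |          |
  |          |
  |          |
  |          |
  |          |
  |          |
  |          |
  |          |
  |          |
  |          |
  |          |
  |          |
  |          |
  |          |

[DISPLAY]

   ████   │Next:           
          │█               
          │███             
          │                
          │                
          │                
          │Score:          
          │0               
          │                
          │                
          │                
          │                
          │                
          │                
          │                
          │                
          │                
          │                
          │                
          │                
          │                
          │                


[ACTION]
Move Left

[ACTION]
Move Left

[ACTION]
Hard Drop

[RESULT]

   █      │Next:           
   ███    │▓▓              
          │ ▓▓             
          │                
          │                
          │                
          │Score:          
          │0               
          │                
          │                
          │                
          │                
          │                
          │                
          │                
          │                
          │                
          │                
          │                
 ████     │                
          │                
          │                


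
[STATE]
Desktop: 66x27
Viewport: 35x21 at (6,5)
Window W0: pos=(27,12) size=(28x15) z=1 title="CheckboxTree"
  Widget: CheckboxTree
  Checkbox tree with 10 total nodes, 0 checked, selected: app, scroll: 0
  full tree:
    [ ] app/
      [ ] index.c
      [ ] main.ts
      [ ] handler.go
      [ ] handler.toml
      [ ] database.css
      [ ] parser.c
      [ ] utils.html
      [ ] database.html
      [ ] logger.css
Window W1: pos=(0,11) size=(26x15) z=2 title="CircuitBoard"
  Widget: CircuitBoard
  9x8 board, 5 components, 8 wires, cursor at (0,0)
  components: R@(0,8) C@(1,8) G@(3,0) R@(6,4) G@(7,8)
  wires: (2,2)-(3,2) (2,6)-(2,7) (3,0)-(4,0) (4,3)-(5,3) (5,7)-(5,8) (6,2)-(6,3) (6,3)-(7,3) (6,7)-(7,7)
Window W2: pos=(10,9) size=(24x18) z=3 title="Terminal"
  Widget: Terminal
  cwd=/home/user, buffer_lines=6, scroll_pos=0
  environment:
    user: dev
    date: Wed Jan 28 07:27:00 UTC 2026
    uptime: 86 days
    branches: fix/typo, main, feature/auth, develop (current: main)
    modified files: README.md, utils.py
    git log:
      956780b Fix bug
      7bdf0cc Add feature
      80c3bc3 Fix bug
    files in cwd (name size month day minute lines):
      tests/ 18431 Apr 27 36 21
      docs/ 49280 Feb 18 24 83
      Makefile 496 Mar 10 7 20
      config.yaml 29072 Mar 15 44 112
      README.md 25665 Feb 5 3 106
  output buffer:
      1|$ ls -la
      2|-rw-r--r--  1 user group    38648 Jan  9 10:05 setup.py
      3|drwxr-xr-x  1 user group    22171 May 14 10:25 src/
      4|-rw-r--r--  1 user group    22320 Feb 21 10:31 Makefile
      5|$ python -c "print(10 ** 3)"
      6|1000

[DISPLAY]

                                   
                                   
                                   
                                   
    ┏━━━━━━━━━━━━━━━━━━━━━━┓       
    ┃ Terminal             ┃       
━━━━┠──────────────────────┨       
uitB┃$ ls -la              ┃━━━━━━━
────┃-rw-r--r--  1 user gro┃boxTree
1 2 ┃drwxr-xr-x  1 user gro┃───────
]   ┃-rw-r--r--  1 user gro┃pp/    
    ┃$ python -c "print(10 ┃ index.
    ┃1000                  ┃ main.t
    ┃$ █                   ┃ handle
    ┃                      ┃ handle
    ┃                      ┃ databa
    ┃                      ┃ parser
    ┃                      ┃ utils.
    ┃                      ┃ databa
    ┃                      ┃ logger
━━━━┃                      ┃       


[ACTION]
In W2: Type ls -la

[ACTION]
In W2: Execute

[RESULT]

                                   
                                   
                                   
                                   
    ┏━━━━━━━━━━━━━━━━━━━━━━┓       
    ┃ Terminal             ┃       
━━━━┠──────────────────────┨       
uitB┃$ ls -la              ┃━━━━━━━
────┃-rw-r--r--  1 user gro┃boxTree
1 2 ┃drwxr-xr-x  1 user gro┃───────
]   ┃-rw-r--r--  1 user gro┃pp/    
    ┃$ python -c "print(10 ┃ index.
    ┃1000                  ┃ main.t
    ┃$ ls -la              ┃ handle
    ┃drwxr-xr-x  1 dev grou┃ handle
    ┃drwxr-xr-x  1 dev grou┃ databa
    ┃-rw-r--r--  1 dev grou┃ parser
    ┃-rw-r--r--  1 dev grou┃ utils.
    ┃-rw-r--r--  1 dev grou┃ databa
    ┃$ █                   ┃ logger
━━━━┃                      ┃       


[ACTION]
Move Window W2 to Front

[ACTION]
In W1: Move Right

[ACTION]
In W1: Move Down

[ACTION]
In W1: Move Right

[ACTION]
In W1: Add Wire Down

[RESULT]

                                   
                                   
                                   
                                   
    ┏━━━━━━━━━━━━━━━━━━━━━━┓       
    ┃ Terminal             ┃       
━━━━┠──────────────────────┨       
uitB┃$ ls -la              ┃━━━━━━━
────┃-rw-r--r--  1 user gro┃boxTree
1 2 ┃drwxr-xr-x  1 user gro┃───────
    ┃-rw-r--r--  1 user gro┃pp/    
    ┃$ python -c "print(10 ┃ index.
    ┃1000                  ┃ main.t
    ┃$ ls -la              ┃ handle
    ┃drwxr-xr-x  1 dev grou┃ handle
    ┃drwxr-xr-x  1 dev grou┃ databa
    ┃-rw-r--r--  1 dev grou┃ parser
    ┃-rw-r--r--  1 dev grou┃ utils.
    ┃-rw-r--r--  1 dev grou┃ databa
    ┃$ █                   ┃ logger
━━━━┃                      ┃       


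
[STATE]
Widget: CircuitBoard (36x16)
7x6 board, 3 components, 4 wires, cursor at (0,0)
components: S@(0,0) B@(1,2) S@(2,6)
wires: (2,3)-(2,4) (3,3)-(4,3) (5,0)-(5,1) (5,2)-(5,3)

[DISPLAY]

   0 1 2 3 4 5 6                    
0  [S]                              
                                    
1           B                       
                                    
2               · ─ ·       S       
                                    
3               ·                   
                │                   
4               ·                   
                                    
5   · ─ ·   · ─ ·                   
Cursor: (0,0)                       
                                    
                                    
                                    


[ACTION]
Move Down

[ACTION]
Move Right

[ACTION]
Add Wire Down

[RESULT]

   0 1 2 3 4 5 6                    
0   S                               
                                    
1      [.]  B                       
        │                           
2       ·       · ─ ·       S       
                                    
3               ·                   
                │                   
4               ·                   
                                    
5   · ─ ·   · ─ ·                   
Cursor: (1,1)                       
                                    
                                    
                                    


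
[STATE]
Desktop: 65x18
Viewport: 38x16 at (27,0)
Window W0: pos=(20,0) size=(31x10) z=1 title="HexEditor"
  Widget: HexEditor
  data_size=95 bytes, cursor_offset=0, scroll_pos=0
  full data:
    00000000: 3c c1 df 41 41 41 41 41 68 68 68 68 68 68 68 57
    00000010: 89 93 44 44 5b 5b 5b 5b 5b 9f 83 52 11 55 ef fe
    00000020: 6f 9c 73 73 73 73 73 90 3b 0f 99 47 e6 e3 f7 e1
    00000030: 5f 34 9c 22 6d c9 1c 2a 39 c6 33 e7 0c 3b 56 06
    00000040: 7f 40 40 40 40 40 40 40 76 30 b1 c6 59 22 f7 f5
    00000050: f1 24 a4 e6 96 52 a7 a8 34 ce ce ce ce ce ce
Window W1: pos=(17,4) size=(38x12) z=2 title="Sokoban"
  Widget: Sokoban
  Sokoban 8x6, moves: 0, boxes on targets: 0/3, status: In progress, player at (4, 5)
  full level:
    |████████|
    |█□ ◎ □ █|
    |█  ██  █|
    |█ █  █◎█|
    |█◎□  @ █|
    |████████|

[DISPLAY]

━━━━━━━━━━━━━━━━━━━━━━━┓              
itor                   ┃              
───────────────────────┨              
00  3C c1 df 41 41 41 4┃              
━━━━━━━━━━━━━━━━━━━━━━━━━━━┓          
                           ┃          
───────────────────────────┨          
                           ┃          
                           ┃          
                           ┃          
                           ┃          
                           ┃          
                           ┃          
 0/3                       ┃          
                           ┃          
━━━━━━━━━━━━━━━━━━━━━━━━━━━┛          


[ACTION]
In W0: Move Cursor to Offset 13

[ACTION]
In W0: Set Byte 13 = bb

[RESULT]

━━━━━━━━━━━━━━━━━━━━━━━┓              
itor                   ┃              
───────────────────────┨              
00  3c c1 df 41 41 41 4┃              
━━━━━━━━━━━━━━━━━━━━━━━━━━━┓          
                           ┃          
───────────────────────────┨          
                           ┃          
                           ┃          
                           ┃          
                           ┃          
                           ┃          
                           ┃          
 0/3                       ┃          
                           ┃          
━━━━━━━━━━━━━━━━━━━━━━━━━━━┛          


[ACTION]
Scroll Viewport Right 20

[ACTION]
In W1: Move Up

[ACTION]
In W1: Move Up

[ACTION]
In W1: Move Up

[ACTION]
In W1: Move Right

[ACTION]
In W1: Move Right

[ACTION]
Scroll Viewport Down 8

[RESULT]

───────────────────────┨              
00  3c c1 df 41 41 41 4┃              
━━━━━━━━━━━━━━━━━━━━━━━━━━━┓          
                           ┃          
───────────────────────────┨          
                           ┃          
                           ┃          
                           ┃          
                           ┃          
                           ┃          
                           ┃          
 0/3                       ┃          
                           ┃          
━━━━━━━━━━━━━━━━━━━━━━━━━━━┛          
                                      
                                      


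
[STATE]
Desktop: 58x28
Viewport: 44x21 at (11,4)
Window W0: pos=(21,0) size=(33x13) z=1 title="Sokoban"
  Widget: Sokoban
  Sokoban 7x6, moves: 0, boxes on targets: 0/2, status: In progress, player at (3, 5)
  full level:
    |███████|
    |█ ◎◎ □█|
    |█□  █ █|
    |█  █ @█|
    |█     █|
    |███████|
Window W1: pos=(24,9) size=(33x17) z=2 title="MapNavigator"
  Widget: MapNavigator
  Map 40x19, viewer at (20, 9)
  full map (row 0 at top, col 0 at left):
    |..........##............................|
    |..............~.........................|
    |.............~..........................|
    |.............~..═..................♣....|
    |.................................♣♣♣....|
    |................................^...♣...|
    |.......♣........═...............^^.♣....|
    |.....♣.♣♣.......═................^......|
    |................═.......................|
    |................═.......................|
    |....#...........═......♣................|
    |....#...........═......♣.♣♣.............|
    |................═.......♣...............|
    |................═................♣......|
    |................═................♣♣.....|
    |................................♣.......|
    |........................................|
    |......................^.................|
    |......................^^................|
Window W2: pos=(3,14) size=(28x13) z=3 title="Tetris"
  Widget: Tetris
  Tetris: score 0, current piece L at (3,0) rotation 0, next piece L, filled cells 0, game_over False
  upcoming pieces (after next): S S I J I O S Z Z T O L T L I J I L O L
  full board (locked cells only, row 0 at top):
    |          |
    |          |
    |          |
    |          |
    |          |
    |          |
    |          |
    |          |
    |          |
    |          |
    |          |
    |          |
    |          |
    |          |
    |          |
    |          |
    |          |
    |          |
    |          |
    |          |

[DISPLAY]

          ┃█ ◎◎ □█                        ┃ 
          ┃█□  █ █                        ┃ 
          ┃█  █ @█                        ┃ 
          ┃█     █                        ┃ 
          ┃███████                        ┃ 
          ┃Mo┏━━━━━━━━━━━━━━━━━━━━━━━━━━━━━━
          ┃  ┃ MapNavigator                 
          ┃  ┠──────────────────────────────
          ┗━━┃........~..═..................
             ┃............................♣♣
━━━━━━━━━━━━━━━━━━━┓.....................^..
                   ┃.....═...............^^.
───────────────────┨.....═................^.
   │Next:          ┃.....═..................
   │  ▒            ┃.....═...@..............
   │▒▒▒            ┃.....═......♣...........
   │               ┃.....═......♣.♣♣........
   │               ┃.....═.......♣..........
   │               ┃.....═................♣.
   │Score:         ┃.....═................♣♣
   │0              ┃.....................♣..


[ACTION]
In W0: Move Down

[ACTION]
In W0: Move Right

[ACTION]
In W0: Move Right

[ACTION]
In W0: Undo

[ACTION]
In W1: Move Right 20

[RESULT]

          ┃█ ◎◎ □█                        ┃ 
          ┃█□  █ █                        ┃ 
          ┃█  █ @█                        ┃ 
          ┃█     █                        ┃ 
          ┃███████                        ┃ 
          ┃Mo┏━━━━━━━━━━━━━━━━━━━━━━━━━━━━━━
          ┃  ┃ MapNavigator                 
          ┃  ┠──────────────────────────────
          ┗━━┃...........♣....              
             ┃.........♣♣♣....              
━━━━━━━━━━━━━━━━━━━┓..^...♣...              
                   ┃..^^.♣....              
───────────────────┨...^......              
   │Next:          ┃..........              
   │  ▒            ┃.........@              
   │▒▒▒            ┃..........              
   │               ┃..........              
   │               ┃..........              
   │               ┃...♣......              
   │Score:         ┃...♣♣.....              
   │0              ┃..♣.......              


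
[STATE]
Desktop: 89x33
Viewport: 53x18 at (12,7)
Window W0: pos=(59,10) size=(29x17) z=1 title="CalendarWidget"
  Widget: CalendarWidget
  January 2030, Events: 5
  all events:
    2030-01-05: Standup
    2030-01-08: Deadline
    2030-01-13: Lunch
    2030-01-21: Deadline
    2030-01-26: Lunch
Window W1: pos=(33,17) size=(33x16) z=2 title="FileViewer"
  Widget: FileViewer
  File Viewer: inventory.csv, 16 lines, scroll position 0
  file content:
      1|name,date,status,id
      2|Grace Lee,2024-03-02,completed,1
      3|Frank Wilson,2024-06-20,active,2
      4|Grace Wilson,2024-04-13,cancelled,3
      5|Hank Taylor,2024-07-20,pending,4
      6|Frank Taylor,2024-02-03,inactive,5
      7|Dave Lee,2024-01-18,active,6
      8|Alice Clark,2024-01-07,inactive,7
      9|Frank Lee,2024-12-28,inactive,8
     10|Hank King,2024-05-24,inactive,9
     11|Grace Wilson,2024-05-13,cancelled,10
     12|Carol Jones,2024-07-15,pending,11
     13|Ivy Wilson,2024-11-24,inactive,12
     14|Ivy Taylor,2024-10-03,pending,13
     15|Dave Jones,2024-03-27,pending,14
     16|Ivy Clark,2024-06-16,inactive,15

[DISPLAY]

                                                     
                                                     
                                                     
                                               ┏━━━━━
                                               ┃ Cale
                                               ┠─────
                                               ┃     
                                               ┃Mo Tu
                                               ┃    1
                                               ┃ 7  8
                     ┏━━━━━━━━━━━━━━━━━━━━━━━━━━━━━━━
                     ┃ FileViewer                    
                     ┠───────────────────────────────
                     ┃name,date,status,id           ▲
                     ┃Grace Lee,2024-03-02,completed█
                     ┃Frank Wilson,2024-06-20,active░
                     ┃Grace Wilson,2024-04-13,cancel░
                     ┃Hank Taylor,2024-07-20,pending░


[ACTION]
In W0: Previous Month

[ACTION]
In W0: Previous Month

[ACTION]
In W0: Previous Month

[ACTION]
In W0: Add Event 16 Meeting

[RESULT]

                                                     
                                                     
                                                     
                                               ┏━━━━━
                                               ┃ Cale
                                               ┠─────
                                               ┃     
                                               ┃Mo Tu
                                               ┃ 1  2
                                               ┃ 8  9
                     ┏━━━━━━━━━━━━━━━━━━━━━━━━━━━━━━━
                     ┃ FileViewer                    
                     ┠───────────────────────────────
                     ┃name,date,status,id           ▲
                     ┃Grace Lee,2024-03-02,completed█
                     ┃Frank Wilson,2024-06-20,active░
                     ┃Grace Wilson,2024-04-13,cancel░
                     ┃Hank Taylor,2024-07-20,pending░


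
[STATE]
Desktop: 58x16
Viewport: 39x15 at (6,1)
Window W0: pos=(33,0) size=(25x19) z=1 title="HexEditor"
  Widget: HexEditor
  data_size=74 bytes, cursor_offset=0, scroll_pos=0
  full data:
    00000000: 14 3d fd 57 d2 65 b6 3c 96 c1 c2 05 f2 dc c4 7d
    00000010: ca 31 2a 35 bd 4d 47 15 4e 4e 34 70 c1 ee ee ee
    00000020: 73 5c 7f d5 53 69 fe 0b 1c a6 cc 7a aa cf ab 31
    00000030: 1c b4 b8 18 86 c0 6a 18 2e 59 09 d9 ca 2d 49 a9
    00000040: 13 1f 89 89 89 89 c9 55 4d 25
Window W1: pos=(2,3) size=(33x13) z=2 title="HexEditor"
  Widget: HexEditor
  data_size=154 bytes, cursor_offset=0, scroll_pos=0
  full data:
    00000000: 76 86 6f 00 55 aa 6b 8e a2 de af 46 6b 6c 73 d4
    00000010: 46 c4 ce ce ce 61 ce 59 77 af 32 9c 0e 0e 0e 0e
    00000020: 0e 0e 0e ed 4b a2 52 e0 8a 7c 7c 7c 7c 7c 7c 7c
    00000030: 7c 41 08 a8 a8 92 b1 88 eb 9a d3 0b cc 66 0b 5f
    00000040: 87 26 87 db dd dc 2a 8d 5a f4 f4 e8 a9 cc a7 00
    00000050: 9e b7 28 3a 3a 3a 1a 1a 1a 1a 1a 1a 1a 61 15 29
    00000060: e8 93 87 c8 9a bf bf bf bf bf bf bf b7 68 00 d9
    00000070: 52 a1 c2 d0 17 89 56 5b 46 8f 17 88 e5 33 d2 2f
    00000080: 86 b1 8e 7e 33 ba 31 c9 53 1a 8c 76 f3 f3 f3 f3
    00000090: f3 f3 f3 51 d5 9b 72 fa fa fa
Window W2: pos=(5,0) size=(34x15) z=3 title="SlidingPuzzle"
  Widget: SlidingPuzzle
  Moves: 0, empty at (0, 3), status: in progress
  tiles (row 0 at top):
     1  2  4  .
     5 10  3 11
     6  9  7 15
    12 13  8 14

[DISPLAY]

 SlidingPuzzle                  ┃ditor 
────────────────────────────────┨──────
┌────┬────┬────┬────┐           ┃000  1
│  1 │  2 │  4 │    │           ┃010  c
├────┼────┼────┼────┤           ┃020  7
│  5 │ 10 │  3 │ 11 │           ┃030  1
├────┼────┼────┼────┤           ┃040  1
│  6 │  9 │  7 │ 15 │           ┃      
├────┼────┼────┼────┤           ┃      
│ 12 │ 13 │  8 │ 14 │           ┃      
└────┴────┴────┴────┘           ┃      
Moves: 0                        ┃      
                                ┃      
━━━━━━━━━━━━━━━━━━━━━━━━━━━━━━━━┛      
━━━━━━━━━━━━━━━━━━━━━━━━━━━━┛          


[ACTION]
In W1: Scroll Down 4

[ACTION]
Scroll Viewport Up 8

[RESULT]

━━━━━━━━━━━━━━━━━━━━━━━━━━━━━━━━┓━━━━━━
 SlidingPuzzle                  ┃ditor 
────────────────────────────────┨──────
┌────┬────┬────┬────┐           ┃000  1
│  1 │  2 │  4 │    │           ┃010  c
├────┼────┼────┼────┤           ┃020  7
│  5 │ 10 │  3 │ 11 │           ┃030  1
├────┼────┼────┼────┤           ┃040  1
│  6 │  9 │  7 │ 15 │           ┃      
├────┼────┼────┼────┤           ┃      
│ 12 │ 13 │  8 │ 14 │           ┃      
└────┴────┴────┴────┘           ┃      
Moves: 0                        ┃      
                                ┃      
━━━━━━━━━━━━━━━━━━━━━━━━━━━━━━━━┛      


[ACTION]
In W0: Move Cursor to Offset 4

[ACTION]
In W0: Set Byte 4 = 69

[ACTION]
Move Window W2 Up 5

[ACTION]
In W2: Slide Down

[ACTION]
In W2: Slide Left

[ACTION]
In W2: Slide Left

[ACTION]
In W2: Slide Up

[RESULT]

━━━━━━━━━━━━━━━━━━━━━━━━━━━━━━━━┓━━━━━━
 SlidingPuzzle                  ┃ditor 
────────────────────────────────┨──────
┌────┬────┬────┬────┐           ┃000  1
│  1 │  2 │  4 │ 11 │           ┃010  c
├────┼────┼────┼────┤           ┃020  7
│  5 │ 10 │  3 │    │           ┃030  1
├────┼────┼────┼────┤           ┃040  1
│  6 │  9 │  7 │ 15 │           ┃      
├────┼────┼────┼────┤           ┃      
│ 12 │ 13 │  8 │ 14 │           ┃      
└────┴────┴────┴────┘           ┃      
Moves: 1                        ┃      
                                ┃      
━━━━━━━━━━━━━━━━━━━━━━━━━━━━━━━━┛      


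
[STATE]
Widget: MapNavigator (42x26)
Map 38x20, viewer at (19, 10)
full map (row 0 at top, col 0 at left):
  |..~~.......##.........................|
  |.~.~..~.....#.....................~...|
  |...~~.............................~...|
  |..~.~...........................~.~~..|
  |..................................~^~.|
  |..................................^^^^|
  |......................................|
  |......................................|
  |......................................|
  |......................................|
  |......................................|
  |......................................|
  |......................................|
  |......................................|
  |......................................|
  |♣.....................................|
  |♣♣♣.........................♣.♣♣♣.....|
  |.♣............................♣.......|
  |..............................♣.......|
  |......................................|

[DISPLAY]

                                          
                                          
                                          
  ..~~.......##.........................  
  .~.~..~.....#.....................~...  
  ...~~.............................~...  
  ..~.~...........................~.~~..  
  ..................................~^~.  
  ..................................^^^^  
  ......................................  
  ......................................  
  ......................................  
  ......................................  
  ...................@..................  
  ......................................  
  ......................................  
  ......................................  
  ......................................  
  ♣.....................................  
  ♣♣♣.........................♣.♣♣♣.....  
  .♣............................♣.......  
  ..............................♣.......  
  ......................................  
                                          
                                          
                                          


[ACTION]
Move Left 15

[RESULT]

                                          
                                          
                                          
                 ..~~.......##............
                 .~.~..~.....#............
                 ...~~....................
                 ..~.~....................
                 .........................
                 .........................
                 .........................
                 .........................
                 .........................
                 .........................
                 ....@....................
                 .........................
                 .........................
                 .........................
                 .........................
                 ♣........................
                 ♣♣♣......................
                 .♣.......................
                 .........................
                 .........................
                                          
                                          
                                          


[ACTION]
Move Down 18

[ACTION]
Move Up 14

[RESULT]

                                          
                                          
                                          
                                          
                                          
                                          
                                          
                                          
                 ..~~.......##............
                 .~.~..~.....#............
                 ...~~....................
                 ..~.~....................
                 .........................
                 ....@....................
                 .........................
                 .........................
                 .........................
                 .........................
                 .........................
                 .........................
                 .........................
                 .........................
                 .........................
                 ♣........................
                 ♣♣♣......................
                 .♣.......................


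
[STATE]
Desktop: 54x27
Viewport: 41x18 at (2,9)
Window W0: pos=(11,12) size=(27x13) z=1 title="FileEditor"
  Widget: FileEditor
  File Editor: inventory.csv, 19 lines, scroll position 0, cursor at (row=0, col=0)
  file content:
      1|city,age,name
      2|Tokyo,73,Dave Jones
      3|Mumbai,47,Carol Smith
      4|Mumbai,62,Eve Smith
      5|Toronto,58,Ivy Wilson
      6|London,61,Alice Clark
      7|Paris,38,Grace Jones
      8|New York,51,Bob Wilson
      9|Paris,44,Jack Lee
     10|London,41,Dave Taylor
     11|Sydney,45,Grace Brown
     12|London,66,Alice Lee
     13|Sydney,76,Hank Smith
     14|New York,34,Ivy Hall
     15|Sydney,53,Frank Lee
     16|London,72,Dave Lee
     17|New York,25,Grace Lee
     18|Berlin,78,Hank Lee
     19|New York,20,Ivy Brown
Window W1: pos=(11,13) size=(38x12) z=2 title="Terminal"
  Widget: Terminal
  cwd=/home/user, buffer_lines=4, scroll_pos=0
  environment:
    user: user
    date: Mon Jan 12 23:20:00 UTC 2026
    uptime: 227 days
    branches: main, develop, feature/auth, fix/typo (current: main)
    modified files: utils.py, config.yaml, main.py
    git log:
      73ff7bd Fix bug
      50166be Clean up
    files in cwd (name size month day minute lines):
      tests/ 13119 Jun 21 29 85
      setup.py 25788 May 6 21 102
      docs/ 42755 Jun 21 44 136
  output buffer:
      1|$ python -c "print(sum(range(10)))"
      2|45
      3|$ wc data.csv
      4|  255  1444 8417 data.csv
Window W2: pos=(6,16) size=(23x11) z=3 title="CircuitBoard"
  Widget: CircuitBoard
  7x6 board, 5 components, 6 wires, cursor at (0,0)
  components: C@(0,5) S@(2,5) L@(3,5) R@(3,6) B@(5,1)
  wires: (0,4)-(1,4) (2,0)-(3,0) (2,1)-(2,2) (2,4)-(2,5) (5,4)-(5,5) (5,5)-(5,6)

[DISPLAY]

                                         
                                         
                                         
         ┏━━━━━━━━━━━━━━━━━━━━━━━━━┓     
         ┏━━━━━━━━━━━━━━━━━━━━━━━━━━━━━━━
         ┃ Terminal                      
         ┠───────────────────────────────
    ┏━━━━━━━━━━━━━━━━━━━━━┓t(sum(range(10
    ┃ CircuitBoard        ┃              
    ┠─────────────────────┨              
    ┃   0 1 2 3 4 5 6     ┃data.csv      
    ┃0  [.]              ·┃              
    ┃                    │┃              
    ┃1                   ·┃              
    ┃                     ┃              
    ┃2   ·   · ─ ·       ·┃━━━━━━━━━━━━━━
    ┃    │                ┃              
    ┗━━━━━━━━━━━━━━━━━━━━━┛              


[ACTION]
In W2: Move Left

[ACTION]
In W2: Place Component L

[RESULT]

                                         
                                         
                                         
         ┏━━━━━━━━━━━━━━━━━━━━━━━━━┓     
         ┏━━━━━━━━━━━━━━━━━━━━━━━━━━━━━━━
         ┃ Terminal                      
         ┠───────────────────────────────
    ┏━━━━━━━━━━━━━━━━━━━━━┓t(sum(range(10
    ┃ CircuitBoard        ┃              
    ┠─────────────────────┨              
    ┃   0 1 2 3 4 5 6     ┃data.csv      
    ┃0  [L]              ·┃              
    ┃                    │┃              
    ┃1                   ·┃              
    ┃                     ┃              
    ┃2   ·   · ─ ·       ·┃━━━━━━━━━━━━━━
    ┃    │                ┃              
    ┗━━━━━━━━━━━━━━━━━━━━━┛              


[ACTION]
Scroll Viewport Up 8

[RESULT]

                                         
                                         
                                         
                                         
                                         
                                         
                                         
                                         
                                         
                                         
                                         
         ┏━━━━━━━━━━━━━━━━━━━━━━━━━┓     
         ┏━━━━━━━━━━━━━━━━━━━━━━━━━━━━━━━
         ┃ Terminal                      
         ┠───────────────────────────────
    ┏━━━━━━━━━━━━━━━━━━━━━┓t(sum(range(10
    ┃ CircuitBoard        ┃              
    ┠─────────────────────┨              
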